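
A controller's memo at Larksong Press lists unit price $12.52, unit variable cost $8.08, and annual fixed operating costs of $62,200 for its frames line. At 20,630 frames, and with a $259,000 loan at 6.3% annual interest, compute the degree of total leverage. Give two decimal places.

Contribution at this volume is 20,630 × $4.44 = $91,597.20.
EBIT = $91,597.20 − $62,200 = $29,397.20. Interest = $16,317.00, so EBIT − I = $13,080.20.
Degree of total leverage = total CM / (EBIT − interest) = $91,597.20 / $13,080.20 = 7.0027.

7.00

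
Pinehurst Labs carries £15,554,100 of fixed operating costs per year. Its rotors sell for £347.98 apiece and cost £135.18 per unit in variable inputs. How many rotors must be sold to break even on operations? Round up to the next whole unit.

Contribution margin per unit = £347.98 − £135.18 = £212.80.
Break-even volume = fixed costs ÷ CM per unit = £15,554,100 ÷ £212.80 = 73,092.58, so 73,093 rotors.

73,093 rotors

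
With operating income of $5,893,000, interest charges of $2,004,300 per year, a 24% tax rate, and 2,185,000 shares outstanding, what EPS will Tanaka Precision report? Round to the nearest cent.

Interest = $2,004,300.00, so EBT = $5,893,000 − $2,004,300.00 = $3,888,700.00.
After tax at 24%: net income = $3,888,700.00 × 0.76 = $2,955,412.00.
Per share: $2,955,412.00 / 2,185,000 shares = $1.35.

$1.35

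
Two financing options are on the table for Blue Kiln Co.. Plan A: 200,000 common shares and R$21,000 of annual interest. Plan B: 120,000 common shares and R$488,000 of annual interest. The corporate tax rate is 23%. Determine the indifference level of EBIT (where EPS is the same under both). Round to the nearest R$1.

R$1,188,500

Set EPS_A = EPS_B: (EBIT − R$21,000)(1 − 0.23) ÷ 200,000 = (EBIT − R$488,000)(1 − 0.23) ÷ 120,000.
Cancelling (1 − t) and cross-multiplying: 120,000·(EBIT − 21,000) = 200,000·(EBIT − 488,000).
Solving, EBIT = (488,000·200,000 − 21,000·120,000) / (200,000 − 120,000) = 95,080,000,000 / 80,000 = 1,188,500.00.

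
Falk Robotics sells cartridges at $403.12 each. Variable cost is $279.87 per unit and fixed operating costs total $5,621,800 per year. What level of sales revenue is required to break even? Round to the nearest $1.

CM per unit = $403.12 − $279.87 = $123.25; CM ratio = $123.25 / $403.12 = 0.3057.
Break-even sales = FC ÷ CM ratio = $5,621,800 × $403.12 / $123.25 = $18,387,505.

$18,387,505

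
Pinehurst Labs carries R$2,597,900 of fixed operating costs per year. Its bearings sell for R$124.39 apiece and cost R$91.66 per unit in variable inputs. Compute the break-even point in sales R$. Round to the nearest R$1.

R$9,873,290

Contribution margin per unit = R$124.39 − R$91.66 = R$32.73, a CM ratio of R$32.73 ÷ R$124.39 = 0.2631.
Break-even revenue = fixed costs × price ÷ CM = R$2,597,900 × R$124.39 ÷ R$32.73 = R$9,873,290.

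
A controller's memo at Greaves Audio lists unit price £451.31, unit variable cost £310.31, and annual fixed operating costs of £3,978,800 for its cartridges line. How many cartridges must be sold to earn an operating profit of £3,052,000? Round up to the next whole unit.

49,864 cartridges

Contribution margin per unit = £451.31 − £310.31 = £141.00.
Required volume = (fixed costs + target profit) ÷ CM = (£3,978,800 + £3,052,000) ÷ £141.00 = 49,863.83, so 49,864 cartridges.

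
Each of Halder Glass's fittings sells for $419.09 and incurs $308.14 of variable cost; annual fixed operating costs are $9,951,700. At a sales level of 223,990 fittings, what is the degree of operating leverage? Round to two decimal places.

At 223,990 units, contribution = 223,990 × $110.95 = $24,851,690.50.
EBIT = $24,851,690.50 − $9,951,700 = $14,899,990.50.
So DOL = total CM / EBIT = $24,851,690.50 / $14,899,990.50 = 1.6679.

1.67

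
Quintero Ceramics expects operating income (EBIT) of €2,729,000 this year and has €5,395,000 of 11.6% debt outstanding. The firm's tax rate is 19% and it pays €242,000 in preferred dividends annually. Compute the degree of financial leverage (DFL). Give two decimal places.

Interest = €625,820.00.
Pre-tax preferred-dividend burden = €242,000 ÷ (1 − 0.19) = €298,765.43.
DFL = EBIT ÷ [EBIT − I − D_p/(1−t)] = €2,729,000 ÷ [€2,729,000 − €625,820.00 − €298,765.43] = €2,729,000 ÷ €1,804,414.57 = 1.5124.

1.51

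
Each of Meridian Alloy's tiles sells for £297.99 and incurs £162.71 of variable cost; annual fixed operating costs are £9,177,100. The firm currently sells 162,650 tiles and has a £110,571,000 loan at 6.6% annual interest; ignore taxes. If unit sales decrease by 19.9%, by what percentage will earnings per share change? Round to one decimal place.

At 162,650 units, contribution = 162,650 × £135.28 = £22,003,292.00.
EBIT = £22,003,292.00 − £9,177,100 = £12,826,192.00.
Interest = £7,297,686.00, so EBIT − I = £5,528,506.00.
Degree of combined leverage = contribution ÷ (EBIT − I) = £22,003,292.00 ÷ £5,528,506.00 = 3.9800.
%ΔEPS = DCL × %ΔSales = 3.9800 × -19.9% = -79.2%.

-79.2%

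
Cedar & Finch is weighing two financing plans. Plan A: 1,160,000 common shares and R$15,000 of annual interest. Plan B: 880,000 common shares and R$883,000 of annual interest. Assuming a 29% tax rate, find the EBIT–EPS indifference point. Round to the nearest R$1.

R$3,611,000

At indifference, (EBIT − 15,000)(1 − t)/1,160,000 = (EBIT − 883,000)(1 − t)/880,000.
Cancelling (1 − t) and cross-multiplying: 880,000·(EBIT − 15,000) = 1,160,000·(EBIT − 883,000).
EBIT × (1,160,000 − 880,000) = 883,000 × 1,160,000 − 15,000 × 880,000 = 1,011,080,000,000, so EBIT = 1,011,080,000,000 ÷ 280,000 = 3,611,000.00.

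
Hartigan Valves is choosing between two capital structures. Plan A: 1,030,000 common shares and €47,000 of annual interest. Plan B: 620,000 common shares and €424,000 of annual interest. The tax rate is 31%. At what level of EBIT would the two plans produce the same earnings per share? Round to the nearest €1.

€994,098

Set EPS_A = EPS_B: (EBIT − €47,000)(1 − 0.31) ÷ 1,030,000 = (EBIT − €424,000)(1 − 0.31) ÷ 620,000.
Cancelling (1 − t) and cross-multiplying: 620,000·(EBIT − 47,000) = 1,030,000·(EBIT − 424,000).
EBIT × (1,030,000 − 620,000) = 424,000 × 1,030,000 − 47,000 × 620,000 = 407,580,000,000, so EBIT = 407,580,000,000 ÷ 410,000 = 994,097.56.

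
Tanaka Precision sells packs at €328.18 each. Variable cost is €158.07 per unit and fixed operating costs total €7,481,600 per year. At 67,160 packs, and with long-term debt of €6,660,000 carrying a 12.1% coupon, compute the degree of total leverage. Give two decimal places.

Contribution at this volume is 67,160 × €170.11 = €11,424,587.60.
Subtracting fixed costs: EBIT = €11,424,587.60 − €7,481,600 = €3,942,987.60. Interest = €805,860.00, so EBIT − I = €3,137,127.60.
Degree of total leverage = total CM / (EBIT − interest) = €11,424,587.60 / €3,137,127.60 = 3.6417.

3.64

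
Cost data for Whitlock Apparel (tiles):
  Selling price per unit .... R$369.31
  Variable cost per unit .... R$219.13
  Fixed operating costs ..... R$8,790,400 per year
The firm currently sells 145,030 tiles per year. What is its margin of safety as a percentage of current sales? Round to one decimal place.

Unit CM = price − variable cost = R$369.31 − R$219.13 = R$150.18. Break-even units = R$8,790,400 ÷ R$150.18 = 58,532.43; break-even revenue = 58,532.43 × R$369.31 = R$21,616,610.89.
Actual sales revenue = 145,030 × R$369.31 = R$53,561,029.30.
Margin of safety = (R$53,561,029.30 − R$21,616,610.89) ÷ R$53,561,029.30 = 59.6%.

59.6%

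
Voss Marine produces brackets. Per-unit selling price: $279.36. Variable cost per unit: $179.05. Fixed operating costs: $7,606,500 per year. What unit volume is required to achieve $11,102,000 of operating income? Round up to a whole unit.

186,507 brackets

Each unit contributes $279.36 − $179.05 = $100.31.
Required volume = (fixed costs + target profit) ÷ CM = ($7,606,500 + $11,102,000) ÷ $100.31 = 186,506.83, so 186,507 brackets.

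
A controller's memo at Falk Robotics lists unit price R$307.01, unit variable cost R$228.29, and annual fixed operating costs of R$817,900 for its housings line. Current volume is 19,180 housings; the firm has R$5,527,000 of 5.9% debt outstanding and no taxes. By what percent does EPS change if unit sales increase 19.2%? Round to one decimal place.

Total contribution margin = 19,180 × R$78.72 = R$1,509,849.60.
Subtracting fixed costs: EBIT = R$1,509,849.60 − R$817,900 = R$691,949.60.
After interest of R$326,093.00, pre-tax earnings = R$365,856.60.
Degree of combined leverage = contribution ÷ (EBIT − I) = R$1,509,849.60 ÷ R$365,856.60 = 4.1269.
%ΔEPS = DCL × %ΔSales = 4.1269 × +19.2% = +79.2%.

+79.2%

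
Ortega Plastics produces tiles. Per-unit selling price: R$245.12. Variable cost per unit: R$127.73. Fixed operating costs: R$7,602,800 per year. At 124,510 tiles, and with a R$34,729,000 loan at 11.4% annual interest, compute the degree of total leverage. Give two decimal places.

4.79

Total contribution margin = 124,510 × R$117.39 = R$14,616,228.90.
EBIT = R$14,616,228.90 − R$7,602,800 = R$7,013,428.90. Interest = R$3,959,106.00, so EBIT − I = R$3,054,322.90.
DCL = contribution ÷ (EBIT − I) = R$14,616,228.90 ÷ R$3,054,322.90 = 4.7854.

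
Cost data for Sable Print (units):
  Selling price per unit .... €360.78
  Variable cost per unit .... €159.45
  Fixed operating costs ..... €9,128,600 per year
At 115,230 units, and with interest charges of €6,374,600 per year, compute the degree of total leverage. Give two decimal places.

At 115,230 units, contribution = 115,230 × €201.33 = €23,199,255.90.
Subtracting fixed costs: EBIT = €23,199,255.90 − €9,128,600 = €14,070,655.90. Interest = €6,374,600.00.
DOL = €23,199,255.90 ÷ €14,070,655.90 = 1.6488; DFL = €14,070,655.90 ÷ €7,696,055.90 = 1.8283.
DCL = DOL × DFL = 1.6488 × 1.8283 = 3.0145.

3.01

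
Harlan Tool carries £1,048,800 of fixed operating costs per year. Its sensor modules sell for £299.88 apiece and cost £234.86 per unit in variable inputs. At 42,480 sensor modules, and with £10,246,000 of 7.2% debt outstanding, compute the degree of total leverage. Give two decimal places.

2.83

At 42,480 units, contribution = 42,480 × £65.02 = £2,762,049.60.
EBIT = £2,762,049.60 − £1,048,800 = £1,713,249.60. Interest = £737,712.00, so EBIT − I = £975,537.60.
DCL = contribution ÷ (EBIT − I) = £2,762,049.60 ÷ £975,537.60 = 2.8313.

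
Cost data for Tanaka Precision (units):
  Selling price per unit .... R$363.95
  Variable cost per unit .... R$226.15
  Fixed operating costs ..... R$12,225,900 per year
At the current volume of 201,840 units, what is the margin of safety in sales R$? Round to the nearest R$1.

R$41,169,274

Each unit contributes R$363.95 − R$226.15 = R$137.80. Break-even units = R$12,225,900 ÷ R$137.80 = 88,722.06; break-even revenue = 88,722.06 × R$363.95 = R$32,290,394.09.
Actual sales revenue = 201,840 × R$363.95 = R$73,459,668.00.
Margin of safety = R$73,459,668.00 − R$32,290,394.09 = R$41,169,274.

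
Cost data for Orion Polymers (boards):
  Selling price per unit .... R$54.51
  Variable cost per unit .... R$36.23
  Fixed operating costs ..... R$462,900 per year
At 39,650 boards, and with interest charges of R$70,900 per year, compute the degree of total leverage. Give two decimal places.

Contribution at this volume is 39,650 × R$18.28 = R$724,802.00.
Operating income = contribution − fixed costs = R$724,802.00 − R$462,900 = R$261,902.00. Interest = R$70,900.00, so EBIT − I = R$191,002.00.
DCL = contribution ÷ (EBIT − I) = R$724,802.00 ÷ R$191,002.00 = 3.7947.

3.79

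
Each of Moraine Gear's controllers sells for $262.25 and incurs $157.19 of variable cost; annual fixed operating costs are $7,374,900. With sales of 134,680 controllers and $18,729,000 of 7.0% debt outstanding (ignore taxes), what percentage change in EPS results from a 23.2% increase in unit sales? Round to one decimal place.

Total contribution margin = 134,680 × $105.06 = $14,149,480.80.
Operating income = contribution − fixed costs = $14,149,480.80 − $7,374,900 = $6,774,580.80.
After interest of $1,311,030.00, pre-tax earnings = $5,463,550.80.
Degree of combined leverage = contribution ÷ (EBIT − I) = $14,149,480.80 ÷ $5,463,550.80 = 2.5898.
EPS therefore changes by 2.5898 × (+23.2%) = +60.1%.

+60.1%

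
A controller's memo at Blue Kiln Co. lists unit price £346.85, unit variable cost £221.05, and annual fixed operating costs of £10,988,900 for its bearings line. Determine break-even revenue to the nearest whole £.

£30,298,092

Contribution margin per unit = £346.85 − £221.05 = £125.80, a CM ratio of £125.80 ÷ £346.85 = 0.3627.
Break-even revenue = fixed costs × price ÷ CM = £10,988,900 × £346.85 ÷ £125.80 = £30,298,092.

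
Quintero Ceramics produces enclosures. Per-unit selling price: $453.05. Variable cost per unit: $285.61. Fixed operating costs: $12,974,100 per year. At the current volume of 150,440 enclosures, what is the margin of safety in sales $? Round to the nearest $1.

$33,052,231

Unit CM = price − variable cost = $453.05 − $285.61 = $167.44. Break-even units = $12,974,100 ÷ $167.44 = 77,485.07; break-even revenue = 77,485.07 × $453.05 = $35,104,610.64.
Actual sales revenue = 150,440 × $453.05 = $68,156,842.00.
Margin of safety = $68,156,842.00 − $35,104,610.64 = $33,052,231.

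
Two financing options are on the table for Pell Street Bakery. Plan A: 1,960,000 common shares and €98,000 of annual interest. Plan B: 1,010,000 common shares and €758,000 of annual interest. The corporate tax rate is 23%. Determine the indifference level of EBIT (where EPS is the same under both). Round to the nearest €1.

€1,459,684

At indifference, (EBIT − 98,000)(1 − t)/1,960,000 = (EBIT − 758,000)(1 − t)/1,010,000.
Cancelling (1 − t) and cross-multiplying: 1,010,000·(EBIT − 98,000) = 1,960,000·(EBIT − 758,000).
Solving, EBIT = (758,000·1,960,000 − 98,000·1,010,000) / (1,960,000 − 1,010,000) = 1,386,700,000,000 / 950,000 = 1,459,684.21.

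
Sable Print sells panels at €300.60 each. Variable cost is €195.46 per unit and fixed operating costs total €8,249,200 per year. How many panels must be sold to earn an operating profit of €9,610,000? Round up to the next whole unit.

Contribution margin per unit = €300.60 − €195.46 = €105.14.
Need Q such that Q × €105.14 − €8,249,200 = €9,610,000, i.e. Q = €17,859,200 / €105.14 = 169,861.14 → 169,862.

169,862 panels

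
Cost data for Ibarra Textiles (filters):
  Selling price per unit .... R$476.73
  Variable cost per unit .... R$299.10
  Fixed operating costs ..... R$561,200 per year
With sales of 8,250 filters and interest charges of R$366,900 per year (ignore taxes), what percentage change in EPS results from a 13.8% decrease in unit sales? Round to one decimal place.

-37.6%

Total contribution margin = 8,250 × R$177.63 = R$1,465,447.50.
Subtracting fixed costs: EBIT = R$1,465,447.50 − R$561,200 = R$904,247.50.
Interest = R$366,900.00, so EBIT − I = R$537,347.50.
DCL = total CM / (EBIT − I) = R$1,465,447.50 / R$537,347.50 = 2.7272.
EPS therefore changes by 2.7272 × (-13.8%) = -37.6%.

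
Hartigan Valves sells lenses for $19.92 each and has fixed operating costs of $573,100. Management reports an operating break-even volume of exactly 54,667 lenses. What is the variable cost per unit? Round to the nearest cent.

$9.44

At break-even, FC = Q × (P − VC), so P − VC = $573,100 ÷ 54,667 = $10.4835.
Hence VC = price − CM = $19.92 − $10.4835 = $9.44.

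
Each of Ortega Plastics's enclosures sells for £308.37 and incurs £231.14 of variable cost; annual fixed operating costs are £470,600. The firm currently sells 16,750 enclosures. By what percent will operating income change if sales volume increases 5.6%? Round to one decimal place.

+8.8%

At 16,750 units, contribution = 16,750 × £77.23 = £1,293,602.50.
Operating income = contribution − fixed costs = £1,293,602.50 − £470,600 = £823,002.50.
DOL = contribution ÷ EBIT = £1,293,602.50 ÷ £823,002.50 = 1.5718.
%ΔEBIT = DOL × %ΔSales = 1.5718 × +5.6% = +8.8%.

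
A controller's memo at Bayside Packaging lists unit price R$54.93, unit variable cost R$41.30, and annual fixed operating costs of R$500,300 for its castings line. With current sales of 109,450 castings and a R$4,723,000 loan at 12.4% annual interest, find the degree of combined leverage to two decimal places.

3.68

Contribution at this volume is 109,450 × R$13.63 = R$1,491,803.50.
Subtracting fixed costs: EBIT = R$1,491,803.50 − R$500,300 = R$991,503.50. Interest = R$585,652.00.
DOL = R$1,491,803.50 ÷ R$991,503.50 = 1.5046; DFL = R$991,503.50 ÷ R$405,851.50 = 2.4430.
DCL = DOL × DFL = 1.5046 × 2.4430 = 3.6757.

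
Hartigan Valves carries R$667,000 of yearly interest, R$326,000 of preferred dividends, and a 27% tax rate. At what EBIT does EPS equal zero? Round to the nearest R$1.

R$1,113,575

Grossing the preferred dividend up to pre-tax terms: R$326,000 / (1 − 0.27) = R$446,575.34.
EPS = 0 when EBIT covers interest plus the pre-tax preferred burden: R$667,000 + R$446,575.34 = R$1,113,575.34.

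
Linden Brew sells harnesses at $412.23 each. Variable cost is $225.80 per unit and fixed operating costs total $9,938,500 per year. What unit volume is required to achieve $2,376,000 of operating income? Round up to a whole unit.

66,055 harnesses

Each unit contributes $412.23 − $225.80 = $186.43.
Need Q such that Q × $186.43 − $9,938,500 = $2,376,000, i.e. Q = $12,314,500 / $186.43 = 66,054.28 → 66,055.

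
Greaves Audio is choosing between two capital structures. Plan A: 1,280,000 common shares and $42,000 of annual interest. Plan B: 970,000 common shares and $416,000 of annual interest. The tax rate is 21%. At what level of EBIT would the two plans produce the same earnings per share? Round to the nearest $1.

$1,586,258

At indifference, (EBIT − 42,000)(1 − t)/1,280,000 = (EBIT − 416,000)(1 − t)/970,000.
Cancelling (1 − t) and cross-multiplying: 970,000·(EBIT − 42,000) = 1,280,000·(EBIT − 416,000).
Solving, EBIT = (416,000·1,280,000 − 42,000·970,000) / (1,280,000 − 970,000) = 491,740,000,000 / 310,000 = 1,586,258.06.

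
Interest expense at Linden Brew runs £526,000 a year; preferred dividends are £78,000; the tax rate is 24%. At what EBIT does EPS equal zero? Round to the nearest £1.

Grossing the preferred dividend up to pre-tax terms: £78,000 / (1 − 0.24) = £102,631.58.
Financial break-even EBIT = interest + D_p ÷ (1 − t) = £526,000 + £102,631.58 = £628,631.58.

£628,632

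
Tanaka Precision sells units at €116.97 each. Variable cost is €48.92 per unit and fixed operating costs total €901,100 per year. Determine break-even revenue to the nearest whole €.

€1,548,886

Contribution margin per unit = €116.97 − €48.92 = €68.05, a CM ratio of €68.05 ÷ €116.97 = 0.5818.
Break-even revenue = fixed costs × price ÷ CM = €901,100 × €116.97 ÷ €68.05 = €1,548,886.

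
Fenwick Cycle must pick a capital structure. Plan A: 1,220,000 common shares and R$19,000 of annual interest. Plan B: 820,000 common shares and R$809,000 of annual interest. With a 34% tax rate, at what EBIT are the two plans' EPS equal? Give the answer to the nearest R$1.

Set EPS_A = EPS_B: (EBIT − R$19,000)(1 − 0.34) ÷ 1,220,000 = (EBIT − R$809,000)(1 − 0.34) ÷ 820,000.
Cancelling (1 − t) and cross-multiplying: 820,000·(EBIT − 19,000) = 1,220,000·(EBIT − 809,000).
EBIT × (1,220,000 − 820,000) = 809,000 × 1,220,000 − 19,000 × 820,000 = 971,400,000,000, so EBIT = 971,400,000,000 ÷ 400,000 = 2,428,500.00.

R$2,428,500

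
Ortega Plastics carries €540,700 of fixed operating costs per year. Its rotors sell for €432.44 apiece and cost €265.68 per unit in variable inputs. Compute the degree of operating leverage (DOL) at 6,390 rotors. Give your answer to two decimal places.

2.03

Total contribution margin = 6,390 × €166.76 = €1,065,596.40.
Operating income = contribution − fixed costs = €1,065,596.40 − €540,700 = €524,896.40.
So DOL = total CM / EBIT = €1,065,596.40 / €524,896.40 = 2.0301.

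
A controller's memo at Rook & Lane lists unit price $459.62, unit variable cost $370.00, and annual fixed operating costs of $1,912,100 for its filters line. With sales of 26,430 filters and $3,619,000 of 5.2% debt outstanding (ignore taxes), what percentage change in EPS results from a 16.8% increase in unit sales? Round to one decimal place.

At 26,430 units, contribution = 26,430 × $89.62 = $2,368,656.60.
Operating income = contribution − fixed costs = $2,368,656.60 − $1,912,100 = $456,556.60.
Interest = $188,188.00, so EBIT − I = $268,368.60.
Degree of combined leverage = contribution ÷ (EBIT − I) = $2,368,656.60 ÷ $268,368.60 = 8.8261.
%ΔEPS = DCL × %ΔSales = 8.8261 × +16.8% = +148.3%.

+148.3%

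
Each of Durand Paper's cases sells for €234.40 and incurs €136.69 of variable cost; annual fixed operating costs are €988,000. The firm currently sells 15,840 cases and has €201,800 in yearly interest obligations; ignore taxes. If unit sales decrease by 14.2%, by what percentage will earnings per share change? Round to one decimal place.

-61.4%

At 15,840 units, contribution = 15,840 × €97.71 = €1,547,726.40.
Subtracting fixed costs: EBIT = €1,547,726.40 − €988,000 = €559,726.40.
After interest of €201,800.00, pre-tax earnings = €357,926.40.
Degree of combined leverage = contribution ÷ (EBIT − I) = €1,547,726.40 ÷ €357,926.40 = 4.3241.
EPS therefore changes by 4.3241 × (-14.2%) = -61.4%.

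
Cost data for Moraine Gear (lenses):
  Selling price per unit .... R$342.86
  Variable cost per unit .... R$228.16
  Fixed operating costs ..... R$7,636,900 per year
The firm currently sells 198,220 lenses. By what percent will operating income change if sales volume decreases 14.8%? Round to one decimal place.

At 198,220 units, contribution = 198,220 × R$114.70 = R$22,735,834.00.
Subtracting fixed costs: EBIT = R$22,735,834.00 − R$7,636,900 = R$15,098,934.00.
So DOL = total CM / EBIT = R$22,735,834.00 / R$15,098,934.00 = 1.5058.
%ΔEBIT = DOL × %ΔSales = 1.5058 × -14.8% = -22.3%.

-22.3%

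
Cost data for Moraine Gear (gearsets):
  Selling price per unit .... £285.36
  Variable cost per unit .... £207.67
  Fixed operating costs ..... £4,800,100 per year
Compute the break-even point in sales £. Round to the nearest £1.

Contribution margin per unit = £285.36 − £207.67 = £77.69, a CM ratio of £77.69 ÷ £285.36 = 0.2723.
Break-even sales = FC ÷ CM ratio = £4,800,100 × £285.36 / £77.69 = £17,631,053.

£17,631,053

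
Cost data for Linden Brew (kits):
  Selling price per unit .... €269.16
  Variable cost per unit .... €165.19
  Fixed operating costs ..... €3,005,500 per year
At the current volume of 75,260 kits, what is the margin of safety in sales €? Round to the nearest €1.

€12,476,272

Unit CM = price − variable cost = €269.16 − €165.19 = €103.97. Break-even units = €3,005,500 ÷ €103.97 = 28,907.38; break-even revenue = 28,907.38 × €269.16 = €7,780,709.63.
Actual sales revenue = 75,260 × €269.16 = €20,256,981.60.
Margin of safety = €20,256,981.60 − €7,780,709.63 = €12,476,272.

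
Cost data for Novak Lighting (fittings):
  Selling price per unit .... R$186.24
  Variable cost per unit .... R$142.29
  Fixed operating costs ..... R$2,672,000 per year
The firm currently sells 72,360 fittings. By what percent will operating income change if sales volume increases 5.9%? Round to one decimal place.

+36.9%

Contribution at this volume is 72,360 × R$43.95 = R$3,180,222.00.
EBIT = R$3,180,222.00 − R$2,672,000 = R$508,222.00.
So DOL = total CM / EBIT = R$3,180,222.00 / R$508,222.00 = 6.2575.
Operating income changes by 6.2575 × +5.9% = +36.9%.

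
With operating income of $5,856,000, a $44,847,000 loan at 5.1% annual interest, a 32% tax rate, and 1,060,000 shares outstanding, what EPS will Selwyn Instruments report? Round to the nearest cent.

Pre-tax income = $5,856,000 − $2,287,197.00 = $3,568,803.00.
Net income = $3,568,803.00 × (1 − 0.32) = $2,426,786.04.
EPS = $2,426,786.04 ÷ 1,060,000 = $2.29.

$2.29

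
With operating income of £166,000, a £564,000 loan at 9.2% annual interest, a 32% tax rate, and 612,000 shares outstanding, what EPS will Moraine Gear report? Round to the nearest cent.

Pre-tax income = £166,000 − £51,888.00 = £114,112.00.
Net income = £114,112.00 × (1 − 0.32) = £77,596.16.
Per share: £77,596.16 / 612,000 shares = £0.13.

£0.13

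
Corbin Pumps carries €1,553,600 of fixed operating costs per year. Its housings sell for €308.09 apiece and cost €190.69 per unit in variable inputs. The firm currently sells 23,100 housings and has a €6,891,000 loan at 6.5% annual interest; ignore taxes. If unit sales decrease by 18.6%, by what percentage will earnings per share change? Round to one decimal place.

Contribution at this volume is 23,100 × €117.40 = €2,711,940.00.
Subtracting fixed costs: EBIT = €2,711,940.00 − €1,553,600 = €1,158,340.00.
After interest of €447,915.00, pre-tax earnings = €710,425.00.
DCL = total CM / (EBIT − I) = €2,711,940.00 / €710,425.00 = 3.8173.
%ΔEPS = DCL × %ΔSales = 3.8173 × -18.6% = -71.0%.

-71.0%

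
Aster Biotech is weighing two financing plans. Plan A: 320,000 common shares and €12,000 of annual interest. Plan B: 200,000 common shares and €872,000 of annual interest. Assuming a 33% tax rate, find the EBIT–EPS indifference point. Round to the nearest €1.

Set EPS_A = EPS_B: (EBIT − €12,000)(1 − 0.33) ÷ 320,000 = (EBIT − €872,000)(1 − 0.33) ÷ 200,000.
The (1 − t) factor cancels: (EBIT − 12,000) × 200,000 = (EBIT − 872,000) × 320,000.
EBIT × (320,000 − 200,000) = 872,000 × 320,000 − 12,000 × 200,000 = 276,640,000,000, so EBIT = 276,640,000,000 ÷ 120,000 = 2,305,333.33.

€2,305,333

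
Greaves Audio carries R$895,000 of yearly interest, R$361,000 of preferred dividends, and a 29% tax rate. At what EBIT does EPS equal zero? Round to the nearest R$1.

R$1,403,451

Preferred dividends are paid after tax, so their pre-tax equivalent is R$361,000 ÷ (1 − 0.29) = R$508,450.70.
EPS = 0 when EBIT covers interest plus the pre-tax preferred burden: R$895,000 + R$508,450.70 = R$1,403,450.70.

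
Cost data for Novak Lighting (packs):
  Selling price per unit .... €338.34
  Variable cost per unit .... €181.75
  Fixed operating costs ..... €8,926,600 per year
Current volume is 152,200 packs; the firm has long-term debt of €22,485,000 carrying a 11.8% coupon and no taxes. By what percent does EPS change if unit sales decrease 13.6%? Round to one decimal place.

Contribution at this volume is 152,200 × €156.59 = €23,832,998.00.
EBIT = €23,832,998.00 − €8,926,600 = €14,906,398.00.
After interest of €2,653,230.00, pre-tax earnings = €12,253,168.00.
DCL = total CM / (EBIT − I) = €23,832,998.00 / €12,253,168.00 = 1.9450.
EPS therefore changes by 1.9450 × (-13.6%) = -26.5%.

-26.5%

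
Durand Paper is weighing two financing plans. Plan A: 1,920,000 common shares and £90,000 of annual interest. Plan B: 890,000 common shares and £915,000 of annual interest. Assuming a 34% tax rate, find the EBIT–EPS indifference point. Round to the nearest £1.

£1,627,864

Set EPS_A = EPS_B: (EBIT − £90,000)(1 − 0.34) ÷ 1,920,000 = (EBIT − £915,000)(1 − 0.34) ÷ 890,000.
Cancelling (1 − t) and cross-multiplying: 890,000·(EBIT − 90,000) = 1,920,000·(EBIT − 915,000).
EBIT × (1,920,000 − 890,000) = 915,000 × 1,920,000 − 90,000 × 890,000 = 1,676,700,000,000, so EBIT = 1,676,700,000,000 ÷ 1,030,000 = 1,627,864.08.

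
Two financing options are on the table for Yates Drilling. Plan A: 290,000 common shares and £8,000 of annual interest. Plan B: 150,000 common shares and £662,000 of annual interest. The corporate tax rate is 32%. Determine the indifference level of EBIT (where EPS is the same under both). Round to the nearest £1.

£1,362,714

Set EPS_A = EPS_B: (EBIT − £8,000)(1 − 0.32) ÷ 290,000 = (EBIT − £662,000)(1 − 0.32) ÷ 150,000.
The (1 − t) factor cancels: (EBIT − 8,000) × 150,000 = (EBIT − 662,000) × 290,000.
EBIT × (290,000 − 150,000) = 662,000 × 290,000 − 8,000 × 150,000 = 190,780,000,000, so EBIT = 190,780,000,000 ÷ 140,000 = 1,362,714.29.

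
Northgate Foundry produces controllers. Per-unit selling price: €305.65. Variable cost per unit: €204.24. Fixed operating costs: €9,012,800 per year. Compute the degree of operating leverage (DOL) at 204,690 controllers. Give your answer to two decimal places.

Total contribution margin = 204,690 × €101.41 = €20,757,612.90.
EBIT = €20,757,612.90 − €9,012,800 = €11,744,812.90.
DOL = contribution ÷ EBIT = €20,757,612.90 ÷ €11,744,812.90 = 1.7674.

1.77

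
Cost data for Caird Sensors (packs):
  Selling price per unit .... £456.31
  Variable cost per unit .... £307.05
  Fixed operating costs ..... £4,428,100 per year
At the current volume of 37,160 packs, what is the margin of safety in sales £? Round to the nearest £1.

£3,419,120

Contribution margin per unit = £456.31 − £307.05 = £149.26. Break-even units = £4,428,100 ÷ £149.26 = 29,667.02; break-even revenue = 29,667.02 × £456.31 = £13,537,359.71.
Current sales = 37,160 × £456.31 = £16,956,479.60.
Margin of safety = £16,956,479.60 − £13,537,359.71 = £3,419,120.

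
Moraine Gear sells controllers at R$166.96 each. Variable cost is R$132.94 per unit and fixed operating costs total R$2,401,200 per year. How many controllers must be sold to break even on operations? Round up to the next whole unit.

Unit CM = price − variable cost = R$166.96 − R$132.94 = R$34.02.
Break-even Q = R$2,401,200 / R$34.02 = 70,582.01 → 70,583 controllers.

70,583 controllers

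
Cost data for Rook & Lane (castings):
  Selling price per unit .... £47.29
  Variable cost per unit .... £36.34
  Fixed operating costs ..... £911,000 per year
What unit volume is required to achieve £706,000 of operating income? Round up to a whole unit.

147,672 castings

Unit CM = price − variable cost = £47.29 − £36.34 = £10.95.
Required volume = (fixed costs + target profit) ÷ CM = (£911,000 + £706,000) ÷ £10.95 = 147,671.23, so 147,672 castings.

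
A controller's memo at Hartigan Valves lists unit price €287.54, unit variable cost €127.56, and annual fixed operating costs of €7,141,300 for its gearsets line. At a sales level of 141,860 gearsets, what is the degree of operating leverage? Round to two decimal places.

Total contribution margin = 141,860 × €159.98 = €22,694,762.80.
Subtracting fixed costs: EBIT = €22,694,762.80 − €7,141,300 = €15,553,462.80.
Degree of operating leverage = €22,694,762.80 / €15,553,462.80 = 1.4591.

1.46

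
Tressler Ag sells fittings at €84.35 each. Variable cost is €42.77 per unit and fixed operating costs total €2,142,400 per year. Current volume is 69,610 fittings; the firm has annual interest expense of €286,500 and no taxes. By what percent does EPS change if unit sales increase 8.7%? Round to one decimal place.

At 69,610 units, contribution = 69,610 × €41.58 = €2,894,383.80.
Operating income = contribution − fixed costs = €2,894,383.80 − €2,142,400 = €751,983.80.
After interest of €286,500.00, pre-tax earnings = €465,483.80.
DCL = total CM / (EBIT − I) = €2,894,383.80 / €465,483.80 = 6.2180.
%ΔEPS = DCL × %ΔSales = 6.2180 × +8.7% = +54.1%.

+54.1%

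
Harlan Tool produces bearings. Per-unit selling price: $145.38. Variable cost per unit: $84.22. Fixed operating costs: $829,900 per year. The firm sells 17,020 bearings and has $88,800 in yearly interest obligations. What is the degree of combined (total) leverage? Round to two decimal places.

At 17,020 units, contribution = 17,020 × $61.16 = $1,040,943.20.
Subtracting fixed costs: EBIT = $1,040,943.20 − $829,900 = $211,043.20. Interest = $88,800.00, so EBIT − I = $122,243.20.
DCL = contribution ÷ (EBIT − I) = $1,040,943.20 ÷ $122,243.20 = 8.5153.

8.52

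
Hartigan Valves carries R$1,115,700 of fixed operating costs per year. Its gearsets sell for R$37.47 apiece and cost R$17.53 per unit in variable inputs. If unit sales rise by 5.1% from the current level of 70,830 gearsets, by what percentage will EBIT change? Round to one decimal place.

+24.3%

Total contribution margin = 70,830 × R$19.94 = R$1,412,350.20.
Subtracting fixed costs: EBIT = R$1,412,350.20 − R$1,115,700 = R$296,650.20.
Degree of operating leverage = R$1,412,350.20 / R$296,650.20 = 4.7610.
So EBIT moves 4.7610 × (+5.1%) = +24.3%.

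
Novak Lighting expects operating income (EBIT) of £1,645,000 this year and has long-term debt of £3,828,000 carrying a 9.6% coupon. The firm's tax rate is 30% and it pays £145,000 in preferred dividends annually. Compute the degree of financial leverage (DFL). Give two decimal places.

Annual interest charges come to £367,488.00.
Pre-tax preferred-dividend burden = £145,000 ÷ (1 − 0.30) = £207,142.86.
DFL = EBIT ÷ [EBIT − I − D_p/(1−t)] = £1,645,000 ÷ [£1,645,000 − £367,488.00 − £207,142.86] = £1,645,000 ÷ £1,070,369.14 = 1.5369.

1.54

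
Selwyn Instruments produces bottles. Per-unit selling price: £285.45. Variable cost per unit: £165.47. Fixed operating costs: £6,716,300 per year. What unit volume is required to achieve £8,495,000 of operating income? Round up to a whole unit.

126,782 bottles

Unit CM = price − variable cost = £285.45 − £165.47 = £119.98.
Need Q such that Q × £119.98 − £6,716,300 = £8,495,000, i.e. Q = £15,211,300 / £119.98 = 126,781.96 → 126,782.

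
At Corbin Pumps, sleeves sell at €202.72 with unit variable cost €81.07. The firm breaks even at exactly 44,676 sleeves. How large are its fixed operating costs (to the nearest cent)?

€5,434,835.40

Contribution margin per unit = €202.72 − €81.07 = €121.65.
Fixed costs = break-even units × CM = 44,676 × €121.65 = €5,434,835.40.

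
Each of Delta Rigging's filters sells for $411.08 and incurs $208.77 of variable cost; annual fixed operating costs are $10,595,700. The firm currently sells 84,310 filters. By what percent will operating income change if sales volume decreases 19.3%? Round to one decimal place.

Total contribution margin = 84,310 × $202.31 = $17,056,756.10.
Subtracting fixed costs: EBIT = $17,056,756.10 − $10,595,700 = $6,461,056.10.
Degree of operating leverage = $17,056,756.10 / $6,461,056.10 = 2.6399.
Operating income changes by 2.6399 × -19.3% = -51.0%.

-51.0%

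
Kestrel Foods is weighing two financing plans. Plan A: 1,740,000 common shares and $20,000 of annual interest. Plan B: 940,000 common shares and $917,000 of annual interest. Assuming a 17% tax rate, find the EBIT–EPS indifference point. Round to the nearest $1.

$1,970,975

Set EPS_A = EPS_B: (EBIT − $20,000)(1 − 0.17) ÷ 1,740,000 = (EBIT − $917,000)(1 − 0.17) ÷ 940,000.
Cancelling (1 − t) and cross-multiplying: 940,000·(EBIT − 20,000) = 1,740,000·(EBIT − 917,000).
Solving, EBIT = (917,000·1,740,000 − 20,000·940,000) / (1,740,000 − 940,000) = 1,576,780,000,000 / 800,000 = 1,970,975.00.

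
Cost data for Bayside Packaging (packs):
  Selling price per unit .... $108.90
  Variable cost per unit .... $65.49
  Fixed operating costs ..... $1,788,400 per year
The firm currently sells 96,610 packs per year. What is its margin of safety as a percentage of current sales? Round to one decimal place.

Each unit contributes $108.90 − $65.49 = $43.41. Break-even units = $1,788,400 ÷ $43.41 = 41,197.88; break-even revenue = 41,197.88 × $108.90 = $4,486,449.21.
Current sales = 96,610 × $108.90 = $10,520,829.00.
Margin of safety = ($10,520,829.00 − $4,486,449.21) ÷ $10,520,829.00 = 57.4%.

57.4%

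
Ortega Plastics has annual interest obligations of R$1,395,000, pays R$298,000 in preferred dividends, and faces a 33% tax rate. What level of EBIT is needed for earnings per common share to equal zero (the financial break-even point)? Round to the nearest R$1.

Grossing the preferred dividend up to pre-tax terms: R$298,000 / (1 − 0.33) = R$444,776.12.
Financial break-even EBIT = interest + D_p ÷ (1 − t) = R$1,395,000 + R$444,776.12 = R$1,839,776.12.

R$1,839,776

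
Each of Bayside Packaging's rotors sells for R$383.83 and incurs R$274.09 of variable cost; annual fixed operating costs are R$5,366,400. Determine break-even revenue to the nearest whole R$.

R$18,769,686

Contribution margin per unit = R$383.83 − R$274.09 = R$109.74, a CM ratio of R$109.74 ÷ R$383.83 = 0.2859.
Break-even revenue = fixed costs × price ÷ CM = R$5,366,400 × R$383.83 ÷ R$109.74 = R$18,769,686.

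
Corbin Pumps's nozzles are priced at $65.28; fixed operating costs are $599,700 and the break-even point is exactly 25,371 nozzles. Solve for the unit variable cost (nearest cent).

At break-even, FC = Q × (P − VC), so P − VC = $599,700 ÷ 25,371 = $23.6372.
Hence VC = price − CM = $65.28 − $23.6372 = $41.64.

$41.64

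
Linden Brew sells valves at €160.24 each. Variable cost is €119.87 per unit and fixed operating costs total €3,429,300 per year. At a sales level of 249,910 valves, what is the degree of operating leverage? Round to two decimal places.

1.51

Contribution at this volume is 249,910 × €40.37 = €10,088,866.70.
Operating income = contribution − fixed costs = €10,088,866.70 − €3,429,300 = €6,659,566.70.
So DOL = total CM / EBIT = €10,088,866.70 / €6,659,566.70 = 1.5149.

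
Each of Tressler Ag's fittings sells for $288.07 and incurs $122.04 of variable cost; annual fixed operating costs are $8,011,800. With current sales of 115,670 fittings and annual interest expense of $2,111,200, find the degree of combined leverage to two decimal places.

Total contribution margin = 115,670 × $166.03 = $19,204,690.10.
EBIT = $19,204,690.10 − $8,011,800 = $11,192,890.10. Interest = $2,111,200.00.
DOL = $19,204,690.10 ÷ $11,192,890.10 = 1.7158; DFL = $11,192,890.10 ÷ $9,081,690.10 = 1.2325.
Combined leverage = 1.7158 × 1.2325 = 2.1147.

2.11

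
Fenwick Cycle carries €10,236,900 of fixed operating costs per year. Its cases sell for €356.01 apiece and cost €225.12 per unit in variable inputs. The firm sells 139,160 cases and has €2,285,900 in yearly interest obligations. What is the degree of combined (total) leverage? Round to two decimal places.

3.20

At 139,160 units, contribution = 139,160 × €130.89 = €18,214,652.40.
Subtracting fixed costs: EBIT = €18,214,652.40 − €10,236,900 = €7,977,752.40. Interest = €2,285,900.00, so EBIT − I = €5,691,852.40.
DCL = contribution ÷ (EBIT − I) = €18,214,652.40 ÷ €5,691,852.40 = 3.2001.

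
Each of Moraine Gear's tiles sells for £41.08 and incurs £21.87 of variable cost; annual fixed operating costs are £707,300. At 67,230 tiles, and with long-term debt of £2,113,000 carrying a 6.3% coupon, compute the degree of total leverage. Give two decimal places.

2.86

Total contribution margin = 67,230 × £19.21 = £1,291,488.30.
Subtracting fixed costs: EBIT = £1,291,488.30 − £707,300 = £584,188.30. Interest = £133,119.00, so EBIT − I = £451,069.30.
DCL = contribution ÷ (EBIT − I) = £1,291,488.30 ÷ £451,069.30 = 2.8632.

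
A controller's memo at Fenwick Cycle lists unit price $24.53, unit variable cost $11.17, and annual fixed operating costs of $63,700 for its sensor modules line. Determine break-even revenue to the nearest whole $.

CM per unit = $24.53 − $11.17 = $13.36; CM ratio = $13.36 / $24.53 = 0.5446.
Break-even revenue = fixed costs × price ÷ CM = $63,700 × $24.53 ÷ $13.36 = $116,958.

$116,958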